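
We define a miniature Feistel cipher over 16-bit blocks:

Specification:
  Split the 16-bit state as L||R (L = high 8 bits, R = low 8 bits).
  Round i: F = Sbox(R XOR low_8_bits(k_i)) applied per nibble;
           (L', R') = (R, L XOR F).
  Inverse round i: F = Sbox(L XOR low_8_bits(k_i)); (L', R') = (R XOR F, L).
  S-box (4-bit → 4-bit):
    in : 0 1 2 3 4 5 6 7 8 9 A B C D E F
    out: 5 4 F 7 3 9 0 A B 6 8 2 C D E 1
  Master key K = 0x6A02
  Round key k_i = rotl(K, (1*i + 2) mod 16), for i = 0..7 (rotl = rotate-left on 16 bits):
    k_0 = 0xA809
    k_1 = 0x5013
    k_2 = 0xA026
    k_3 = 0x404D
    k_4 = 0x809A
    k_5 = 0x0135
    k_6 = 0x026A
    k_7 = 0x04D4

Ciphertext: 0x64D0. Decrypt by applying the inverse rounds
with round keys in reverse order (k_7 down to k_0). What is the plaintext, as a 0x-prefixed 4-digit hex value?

s_0 = ciphertext = 0x64D0
s_1 = InvRound(s_0, k_7) = 0xF564
s_2 = InvRound(s_1, k_6) = 0x05F5
s_3 = InvRound(s_2, k_5) = 0x8005
s_4 = InvRound(s_3, k_4) = 0x4D80
s_5 = InvRound(s_4, k_3) = 0xD54D
s_6 = InvRound(s_5, k_2) = 0x5AD5
s_7 = InvRound(s_6, k_1) = 0xE35A
s_8 = InvRound(s_7, k_0) = 0xB2E3

0xB2E3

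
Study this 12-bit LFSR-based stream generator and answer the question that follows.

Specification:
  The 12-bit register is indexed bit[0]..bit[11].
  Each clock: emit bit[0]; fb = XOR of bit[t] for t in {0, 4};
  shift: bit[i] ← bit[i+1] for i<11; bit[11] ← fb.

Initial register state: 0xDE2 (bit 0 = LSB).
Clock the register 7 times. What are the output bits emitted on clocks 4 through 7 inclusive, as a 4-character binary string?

reg_0 = 0xDE2
clock 1: out=0, reg = 0x6F1
clock 2: out=1, reg = 0x378
clock 3: out=0, reg = 0x9BC
clock 4: out=0, reg = 0xCDE
clock 5: out=0, reg = 0xE6F
clock 6: out=1, reg = 0xF37
clock 7: out=1, reg = 0x79B

0011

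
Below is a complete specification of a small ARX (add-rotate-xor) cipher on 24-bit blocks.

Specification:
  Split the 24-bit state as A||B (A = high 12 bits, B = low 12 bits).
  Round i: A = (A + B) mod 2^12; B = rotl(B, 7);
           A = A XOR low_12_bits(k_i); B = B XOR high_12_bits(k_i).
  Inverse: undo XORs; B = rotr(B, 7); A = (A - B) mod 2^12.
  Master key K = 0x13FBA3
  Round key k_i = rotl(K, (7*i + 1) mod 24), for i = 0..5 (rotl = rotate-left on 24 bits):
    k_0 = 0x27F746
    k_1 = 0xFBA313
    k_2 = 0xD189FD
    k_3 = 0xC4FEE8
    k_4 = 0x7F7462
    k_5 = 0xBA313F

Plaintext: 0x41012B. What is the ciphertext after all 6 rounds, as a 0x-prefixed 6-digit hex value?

0x8CD8D4

s_0 = plaintext = 0x41012B
s_1 = Round(s_0, k_0) = 0x27D7F6
s_2 = Round(s_1, k_1) = 0x960485
s_3 = Round(s_2, k_2) = 0x418FBC
s_4 = Round(s_3, k_3) = 0xD3C232
s_5 = Round(s_4, k_4) = 0xB0CEE6
s_6 = Round(s_5, k_5) = 0x8CD8D4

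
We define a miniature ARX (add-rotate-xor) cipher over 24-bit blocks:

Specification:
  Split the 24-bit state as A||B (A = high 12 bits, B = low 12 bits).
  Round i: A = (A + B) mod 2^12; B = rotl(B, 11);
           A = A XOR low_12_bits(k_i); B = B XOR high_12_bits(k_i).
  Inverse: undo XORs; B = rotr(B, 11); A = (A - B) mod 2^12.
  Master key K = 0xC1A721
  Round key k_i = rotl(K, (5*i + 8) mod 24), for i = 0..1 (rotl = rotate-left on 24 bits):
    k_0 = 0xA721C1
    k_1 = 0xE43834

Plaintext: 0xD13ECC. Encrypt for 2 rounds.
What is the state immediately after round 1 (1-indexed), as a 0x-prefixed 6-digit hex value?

s_0 = plaintext = 0xD13ECC
s_1 = Round(s_0, k_0) = 0xA1ED14
s_2 = Round(s_1, k_1) = 0xF068C9

0xA1ED14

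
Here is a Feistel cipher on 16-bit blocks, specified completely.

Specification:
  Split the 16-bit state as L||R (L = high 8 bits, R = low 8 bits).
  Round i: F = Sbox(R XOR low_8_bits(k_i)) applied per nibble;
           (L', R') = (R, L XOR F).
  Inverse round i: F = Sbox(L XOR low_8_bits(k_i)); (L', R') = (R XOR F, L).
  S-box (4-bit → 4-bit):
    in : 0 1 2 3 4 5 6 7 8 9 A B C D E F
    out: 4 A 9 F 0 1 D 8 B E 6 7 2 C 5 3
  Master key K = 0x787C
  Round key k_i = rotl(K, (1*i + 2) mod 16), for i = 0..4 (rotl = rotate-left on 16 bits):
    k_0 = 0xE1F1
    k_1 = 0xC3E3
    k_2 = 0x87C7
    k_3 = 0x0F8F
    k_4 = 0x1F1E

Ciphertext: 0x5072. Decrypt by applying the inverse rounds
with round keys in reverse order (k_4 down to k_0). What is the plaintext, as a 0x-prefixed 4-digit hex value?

0x7D56

s_0 = ciphertext = 0x5072
s_1 = InvRound(s_0, k_4) = 0x7750
s_2 = InvRound(s_1, k_3) = 0x6B77
s_3 = InvRound(s_2, k_2) = 0x156B
s_4 = InvRound(s_3, k_1) = 0x5615
s_5 = InvRound(s_4, k_0) = 0x7D56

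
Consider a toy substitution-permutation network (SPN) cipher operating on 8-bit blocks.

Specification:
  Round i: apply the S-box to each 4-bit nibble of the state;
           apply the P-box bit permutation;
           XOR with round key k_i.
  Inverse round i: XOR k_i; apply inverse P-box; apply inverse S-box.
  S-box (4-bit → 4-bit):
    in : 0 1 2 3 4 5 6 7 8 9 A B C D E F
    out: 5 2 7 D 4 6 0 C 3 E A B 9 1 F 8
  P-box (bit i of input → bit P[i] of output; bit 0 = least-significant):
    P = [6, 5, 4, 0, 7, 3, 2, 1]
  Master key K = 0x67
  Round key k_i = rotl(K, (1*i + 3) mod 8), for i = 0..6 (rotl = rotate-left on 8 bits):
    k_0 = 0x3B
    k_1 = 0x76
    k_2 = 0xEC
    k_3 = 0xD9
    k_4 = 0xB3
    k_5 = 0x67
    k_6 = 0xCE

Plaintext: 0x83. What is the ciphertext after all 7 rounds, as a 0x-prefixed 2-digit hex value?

s_0 = plaintext = 0x83
s_1 = Round(s_0, k_0) = 0xE2
s_2 = Round(s_1, k_1) = 0x88
s_3 = Round(s_2, k_2) = 0x04
s_4 = Round(s_3, k_3) = 0x4D
s_5 = Round(s_4, k_4) = 0xF7
s_6 = Round(s_5, k_5) = 0x74
s_7 = Round(s_6, k_6) = 0xD8

0xD8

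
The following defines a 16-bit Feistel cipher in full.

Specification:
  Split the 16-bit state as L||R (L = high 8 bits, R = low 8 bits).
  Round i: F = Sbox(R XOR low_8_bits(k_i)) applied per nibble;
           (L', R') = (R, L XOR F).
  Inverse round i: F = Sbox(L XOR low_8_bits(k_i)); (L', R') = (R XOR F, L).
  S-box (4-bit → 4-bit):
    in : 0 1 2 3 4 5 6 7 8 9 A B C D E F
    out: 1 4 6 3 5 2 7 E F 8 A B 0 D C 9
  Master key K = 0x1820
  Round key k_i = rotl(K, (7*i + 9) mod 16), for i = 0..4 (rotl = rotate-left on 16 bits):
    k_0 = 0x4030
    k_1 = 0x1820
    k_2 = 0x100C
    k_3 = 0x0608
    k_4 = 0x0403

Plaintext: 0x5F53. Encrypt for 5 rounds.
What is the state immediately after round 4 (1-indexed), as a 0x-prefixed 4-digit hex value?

s_0 = plaintext = 0x5F53
s_1 = Round(s_0, k_0) = 0x532C
s_2 = Round(s_1, k_1) = 0x2C43
s_3 = Round(s_2, k_2) = 0x4375
s_4 = Round(s_3, k_3) = 0x75AE
s_5 = Round(s_4, k_4) = 0xAED8

0x75AE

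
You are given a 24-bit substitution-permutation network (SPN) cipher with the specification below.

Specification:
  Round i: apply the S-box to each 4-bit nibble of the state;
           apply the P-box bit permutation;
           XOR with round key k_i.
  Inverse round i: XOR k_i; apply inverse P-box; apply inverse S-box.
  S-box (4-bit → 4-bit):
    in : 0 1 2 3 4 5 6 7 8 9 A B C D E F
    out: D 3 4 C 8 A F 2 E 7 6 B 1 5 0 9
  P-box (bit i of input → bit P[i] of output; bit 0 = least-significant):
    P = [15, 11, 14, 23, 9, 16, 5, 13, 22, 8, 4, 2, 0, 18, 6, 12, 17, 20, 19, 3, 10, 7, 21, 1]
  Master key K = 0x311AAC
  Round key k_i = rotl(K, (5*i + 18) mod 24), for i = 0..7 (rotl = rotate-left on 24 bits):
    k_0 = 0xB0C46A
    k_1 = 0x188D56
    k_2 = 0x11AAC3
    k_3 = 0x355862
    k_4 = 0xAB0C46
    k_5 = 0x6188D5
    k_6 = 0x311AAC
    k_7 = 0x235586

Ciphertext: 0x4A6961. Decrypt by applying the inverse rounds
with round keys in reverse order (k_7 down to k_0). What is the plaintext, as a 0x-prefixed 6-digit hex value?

0xFC4BE2

s_0 = ciphertext = 0x4A6961
s_1 = InvRound(s_0, k_7) = 0x620F87
s_2 = InvRound(s_1, k_6) = 0xFBF1AE
s_3 = InvRound(s_2, k_5) = 0x460A38
s_4 = InvRound(s_3, k_4) = 0x03A094
s_5 = InvRound(s_4, k_3) = 0x818339
s_6 = InvRound(s_5, k_2) = 0x552A35
s_7 = InvRound(s_6, k_1) = 0xF2916C
s_8 = InvRound(s_7, k_0) = 0xFC4BE2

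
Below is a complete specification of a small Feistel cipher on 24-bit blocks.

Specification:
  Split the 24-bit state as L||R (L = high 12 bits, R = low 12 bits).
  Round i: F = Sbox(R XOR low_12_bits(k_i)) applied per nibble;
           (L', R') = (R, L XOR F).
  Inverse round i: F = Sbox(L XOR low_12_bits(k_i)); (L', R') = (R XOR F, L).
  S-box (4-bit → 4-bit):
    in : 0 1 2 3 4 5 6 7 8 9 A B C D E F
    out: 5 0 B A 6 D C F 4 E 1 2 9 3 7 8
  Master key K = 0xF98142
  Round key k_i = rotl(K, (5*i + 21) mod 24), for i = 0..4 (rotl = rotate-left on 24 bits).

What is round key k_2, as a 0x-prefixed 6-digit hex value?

0xC0A17C

K = 0xF98142
k_0 = rotl(K, (5*0+21) mod 24) = rotl(K, 21) = 0x5F3028
k_1 = rotl(K, (5*1+21) mod 24) = rotl(K, 2) = 0xE6050B
k_2 = rotl(K, (5*2+21) mod 24) = rotl(K, 7) = 0xC0A17C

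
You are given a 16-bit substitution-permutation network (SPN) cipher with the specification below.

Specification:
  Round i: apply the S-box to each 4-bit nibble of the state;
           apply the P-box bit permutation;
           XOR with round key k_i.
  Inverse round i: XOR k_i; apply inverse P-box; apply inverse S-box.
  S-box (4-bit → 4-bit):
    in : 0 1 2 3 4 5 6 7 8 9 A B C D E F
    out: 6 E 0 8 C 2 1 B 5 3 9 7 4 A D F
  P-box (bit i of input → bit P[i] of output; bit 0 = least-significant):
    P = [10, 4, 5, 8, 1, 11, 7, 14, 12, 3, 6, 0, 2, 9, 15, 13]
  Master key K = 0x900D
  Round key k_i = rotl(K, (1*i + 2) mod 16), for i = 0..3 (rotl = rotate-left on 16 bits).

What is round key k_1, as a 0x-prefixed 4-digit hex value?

K = 0x900D
k_0 = rotl(K, (1*0+2) mod 16) = rotl(K, 2) = 0x4036
k_1 = rotl(K, (1*1+2) mod 16) = rotl(K, 3) = 0x806C

0x806C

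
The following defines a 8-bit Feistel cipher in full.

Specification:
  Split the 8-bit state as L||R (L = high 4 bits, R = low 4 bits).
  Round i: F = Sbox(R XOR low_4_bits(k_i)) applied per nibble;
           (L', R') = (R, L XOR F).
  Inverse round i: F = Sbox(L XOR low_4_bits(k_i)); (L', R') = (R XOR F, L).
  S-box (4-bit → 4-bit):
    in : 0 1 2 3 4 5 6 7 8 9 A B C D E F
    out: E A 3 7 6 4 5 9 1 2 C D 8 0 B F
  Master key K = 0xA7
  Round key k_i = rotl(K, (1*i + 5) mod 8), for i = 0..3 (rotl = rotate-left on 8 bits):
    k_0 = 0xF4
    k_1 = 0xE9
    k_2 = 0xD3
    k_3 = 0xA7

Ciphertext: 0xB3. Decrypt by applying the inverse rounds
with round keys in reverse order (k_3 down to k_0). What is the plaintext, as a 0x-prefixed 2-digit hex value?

s_0 = ciphertext = 0xB3
s_1 = InvRound(s_0, k_3) = 0xBB
s_2 = InvRound(s_1, k_2) = 0xAB
s_3 = InvRound(s_2, k_1) = 0xCA
s_4 = InvRound(s_3, k_0) = 0xBC

0xBC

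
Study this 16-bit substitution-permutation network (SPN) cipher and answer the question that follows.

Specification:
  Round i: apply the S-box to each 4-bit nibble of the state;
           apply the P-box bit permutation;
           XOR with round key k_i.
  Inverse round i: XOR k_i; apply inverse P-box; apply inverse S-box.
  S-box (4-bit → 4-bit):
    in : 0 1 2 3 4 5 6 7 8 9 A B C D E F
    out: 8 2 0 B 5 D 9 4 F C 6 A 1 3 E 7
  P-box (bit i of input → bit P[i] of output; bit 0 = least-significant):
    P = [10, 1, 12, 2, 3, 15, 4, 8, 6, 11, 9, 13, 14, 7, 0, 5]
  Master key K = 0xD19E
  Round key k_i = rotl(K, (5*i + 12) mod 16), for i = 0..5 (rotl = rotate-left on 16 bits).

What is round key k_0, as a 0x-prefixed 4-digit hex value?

0xED19

K = 0xD19E
k_0 = rotl(K, (5*0+12) mod 16) = rotl(K, 12) = 0xED19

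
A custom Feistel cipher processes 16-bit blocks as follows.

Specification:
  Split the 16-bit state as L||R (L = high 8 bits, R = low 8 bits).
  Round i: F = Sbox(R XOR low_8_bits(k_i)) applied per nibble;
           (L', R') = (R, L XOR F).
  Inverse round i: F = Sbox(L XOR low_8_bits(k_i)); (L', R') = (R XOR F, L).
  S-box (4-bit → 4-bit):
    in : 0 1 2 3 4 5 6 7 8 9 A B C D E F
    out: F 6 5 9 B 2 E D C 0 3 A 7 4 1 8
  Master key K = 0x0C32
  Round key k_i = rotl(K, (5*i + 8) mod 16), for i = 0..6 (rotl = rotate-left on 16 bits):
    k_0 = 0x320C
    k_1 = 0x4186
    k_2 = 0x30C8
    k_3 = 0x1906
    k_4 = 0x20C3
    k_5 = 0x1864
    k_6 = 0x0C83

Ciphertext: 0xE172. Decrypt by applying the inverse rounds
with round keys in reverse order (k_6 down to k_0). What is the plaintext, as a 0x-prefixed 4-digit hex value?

s_0 = ciphertext = 0xE172
s_1 = InvRound(s_0, k_6) = 0x97E1
s_2 = InvRound(s_1, k_5) = 0x6897
s_3 = InvRound(s_2, k_4) = 0xAD68
s_4 = InvRound(s_3, k_3) = 0x52AD
s_5 = InvRound(s_4, k_2) = 0xAE52
s_6 = InvRound(s_5, k_1) = 0x0EAE
s_7 = InvRound(s_6, k_0) = 0x5B0E

0x5B0E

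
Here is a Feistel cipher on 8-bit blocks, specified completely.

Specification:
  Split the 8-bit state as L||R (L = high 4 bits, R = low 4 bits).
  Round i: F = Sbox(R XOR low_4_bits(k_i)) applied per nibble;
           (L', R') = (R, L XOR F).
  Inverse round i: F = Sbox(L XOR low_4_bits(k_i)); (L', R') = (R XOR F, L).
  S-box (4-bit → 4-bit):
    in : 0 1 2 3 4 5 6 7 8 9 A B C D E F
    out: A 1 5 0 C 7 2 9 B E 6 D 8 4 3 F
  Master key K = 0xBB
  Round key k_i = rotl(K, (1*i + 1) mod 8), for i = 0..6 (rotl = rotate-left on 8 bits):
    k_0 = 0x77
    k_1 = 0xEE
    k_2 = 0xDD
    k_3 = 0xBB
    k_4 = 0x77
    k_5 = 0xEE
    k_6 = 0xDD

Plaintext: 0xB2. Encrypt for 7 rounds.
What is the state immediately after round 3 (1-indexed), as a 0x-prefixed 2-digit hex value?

s_0 = plaintext = 0xB2
s_1 = Round(s_0, k_0) = 0x2C
s_2 = Round(s_1, k_1) = 0xC7
s_3 = Round(s_2, k_2) = 0x7A
s_4 = Round(s_3, k_3) = 0xA6
s_5 = Round(s_4, k_4) = 0x6B
s_6 = Round(s_5, k_5) = 0xB1
s_7 = Round(s_6, k_6) = 0x13

0x7A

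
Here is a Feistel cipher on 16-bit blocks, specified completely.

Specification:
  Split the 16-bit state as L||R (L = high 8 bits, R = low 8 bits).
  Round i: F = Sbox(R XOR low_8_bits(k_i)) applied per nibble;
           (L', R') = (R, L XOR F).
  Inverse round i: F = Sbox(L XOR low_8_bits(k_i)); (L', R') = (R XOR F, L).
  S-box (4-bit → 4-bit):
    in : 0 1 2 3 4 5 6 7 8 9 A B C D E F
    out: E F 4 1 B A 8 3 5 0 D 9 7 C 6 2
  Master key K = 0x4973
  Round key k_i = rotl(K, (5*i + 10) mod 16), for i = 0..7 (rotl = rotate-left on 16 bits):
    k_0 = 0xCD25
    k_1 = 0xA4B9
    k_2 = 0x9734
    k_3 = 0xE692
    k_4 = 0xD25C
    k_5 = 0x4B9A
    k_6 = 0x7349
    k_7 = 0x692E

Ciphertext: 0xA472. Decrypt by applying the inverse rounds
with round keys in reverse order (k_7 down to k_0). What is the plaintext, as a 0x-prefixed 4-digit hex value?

0x91C0

s_0 = ciphertext = 0xA472
s_1 = InvRound(s_0, k_7) = 0x2FA4
s_2 = InvRound(s_1, k_6) = 0x2C2F
s_3 = InvRound(s_2, k_5) = 0xB72C
s_4 = InvRound(s_3, k_4) = 0x45B7
s_5 = InvRound(s_4, k_3) = 0x7445
s_6 = InvRound(s_5, k_2) = 0xFB74
s_7 = InvRound(s_6, k_1) = 0xC0FB
s_8 = InvRound(s_7, k_0) = 0x91C0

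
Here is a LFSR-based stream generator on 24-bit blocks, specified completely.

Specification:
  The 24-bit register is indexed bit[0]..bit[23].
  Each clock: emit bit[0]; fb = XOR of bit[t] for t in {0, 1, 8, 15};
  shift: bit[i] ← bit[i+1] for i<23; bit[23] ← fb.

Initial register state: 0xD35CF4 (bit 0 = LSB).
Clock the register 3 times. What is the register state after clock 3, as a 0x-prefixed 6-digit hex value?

0x9A6B9E

reg_0 = 0xD35CF4
clock 1: out=0, reg = 0x69AE7A
clock 2: out=0, reg = 0x34D73D
clock 3: out=1, reg = 0x9A6B9E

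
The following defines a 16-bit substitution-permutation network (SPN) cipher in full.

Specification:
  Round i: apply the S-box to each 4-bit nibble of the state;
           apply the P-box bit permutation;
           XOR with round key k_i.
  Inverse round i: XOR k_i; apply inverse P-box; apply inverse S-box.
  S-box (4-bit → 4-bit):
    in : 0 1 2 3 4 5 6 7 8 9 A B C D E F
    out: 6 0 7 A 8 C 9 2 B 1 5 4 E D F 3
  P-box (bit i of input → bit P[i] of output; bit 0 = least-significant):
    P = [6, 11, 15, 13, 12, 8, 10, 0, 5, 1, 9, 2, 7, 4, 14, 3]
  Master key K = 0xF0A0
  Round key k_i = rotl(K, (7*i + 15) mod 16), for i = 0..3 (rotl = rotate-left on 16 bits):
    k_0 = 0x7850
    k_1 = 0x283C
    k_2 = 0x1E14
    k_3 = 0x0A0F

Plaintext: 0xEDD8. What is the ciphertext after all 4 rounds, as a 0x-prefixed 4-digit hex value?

s_0 = plaintext = 0xEDD8
s_1 = Round(s_0, k_0) = 0x06AD
s_2 = Round(s_1, k_1) = 0xDC48
s_3 = Round(s_2, k_2) = 0x74DB
s_4 = Round(s_3, k_3) = 0x9E1A

0x9E1A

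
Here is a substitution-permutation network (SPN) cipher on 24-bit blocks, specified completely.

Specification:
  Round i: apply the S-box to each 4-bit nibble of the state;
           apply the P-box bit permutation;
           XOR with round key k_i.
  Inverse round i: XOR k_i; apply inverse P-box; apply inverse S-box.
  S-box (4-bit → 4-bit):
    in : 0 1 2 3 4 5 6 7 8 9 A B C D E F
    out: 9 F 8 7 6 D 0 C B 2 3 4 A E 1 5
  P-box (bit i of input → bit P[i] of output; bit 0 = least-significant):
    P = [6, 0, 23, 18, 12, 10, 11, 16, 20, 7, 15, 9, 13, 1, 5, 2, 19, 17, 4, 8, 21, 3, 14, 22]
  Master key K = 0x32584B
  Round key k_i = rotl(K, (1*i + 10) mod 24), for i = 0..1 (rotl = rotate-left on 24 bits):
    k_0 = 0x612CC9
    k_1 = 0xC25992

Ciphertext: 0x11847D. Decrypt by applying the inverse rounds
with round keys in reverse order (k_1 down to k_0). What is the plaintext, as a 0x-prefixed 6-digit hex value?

0x35A115

s_0 = ciphertext = 0x11847D
s_1 = InvRound(s_0, k_1) = 0xDCD313
s_2 = InvRound(s_1, k_0) = 0x35A115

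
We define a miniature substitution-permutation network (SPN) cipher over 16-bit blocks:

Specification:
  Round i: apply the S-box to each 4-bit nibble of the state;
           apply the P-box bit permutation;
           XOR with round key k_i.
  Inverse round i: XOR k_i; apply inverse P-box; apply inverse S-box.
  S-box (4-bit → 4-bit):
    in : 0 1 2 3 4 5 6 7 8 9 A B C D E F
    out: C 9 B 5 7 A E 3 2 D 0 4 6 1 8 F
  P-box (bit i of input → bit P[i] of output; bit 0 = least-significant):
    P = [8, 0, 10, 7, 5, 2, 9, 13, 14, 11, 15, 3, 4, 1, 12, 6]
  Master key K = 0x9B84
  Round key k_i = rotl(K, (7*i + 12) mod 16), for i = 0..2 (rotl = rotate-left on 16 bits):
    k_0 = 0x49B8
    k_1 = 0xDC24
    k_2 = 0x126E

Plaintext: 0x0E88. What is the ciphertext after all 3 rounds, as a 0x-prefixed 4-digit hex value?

s_0 = plaintext = 0x0E88
s_1 = Round(s_0, k_0) = 0x59F5
s_2 = Round(s_1, k_1) = 0x3ECB
s_3 = Round(s_2, k_2) = 0x0472

0x0472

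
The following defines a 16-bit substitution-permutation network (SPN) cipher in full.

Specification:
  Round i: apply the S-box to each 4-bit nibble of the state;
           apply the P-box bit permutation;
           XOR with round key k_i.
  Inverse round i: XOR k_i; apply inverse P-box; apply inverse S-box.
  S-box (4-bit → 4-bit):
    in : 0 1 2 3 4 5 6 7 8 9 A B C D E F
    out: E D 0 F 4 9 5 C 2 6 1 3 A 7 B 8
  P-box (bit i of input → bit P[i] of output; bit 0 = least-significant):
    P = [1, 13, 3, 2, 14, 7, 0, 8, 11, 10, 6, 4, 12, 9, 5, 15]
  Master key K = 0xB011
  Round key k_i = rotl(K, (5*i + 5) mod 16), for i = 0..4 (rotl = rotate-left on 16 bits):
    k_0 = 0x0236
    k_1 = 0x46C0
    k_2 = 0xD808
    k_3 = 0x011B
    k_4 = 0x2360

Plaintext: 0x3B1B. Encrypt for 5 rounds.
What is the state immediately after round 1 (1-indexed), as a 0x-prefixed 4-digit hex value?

0xFD15

s_0 = plaintext = 0x3B1B
s_1 = Round(s_0, k_0) = 0xFD15
s_2 = Round(s_1, k_1) = 0x8B87
s_3 = Round(s_2, k_2) = 0xD684
s_4 = Round(s_3, k_3) = 0x1BF3
s_5 = Round(s_4, k_4) = 0x9E4E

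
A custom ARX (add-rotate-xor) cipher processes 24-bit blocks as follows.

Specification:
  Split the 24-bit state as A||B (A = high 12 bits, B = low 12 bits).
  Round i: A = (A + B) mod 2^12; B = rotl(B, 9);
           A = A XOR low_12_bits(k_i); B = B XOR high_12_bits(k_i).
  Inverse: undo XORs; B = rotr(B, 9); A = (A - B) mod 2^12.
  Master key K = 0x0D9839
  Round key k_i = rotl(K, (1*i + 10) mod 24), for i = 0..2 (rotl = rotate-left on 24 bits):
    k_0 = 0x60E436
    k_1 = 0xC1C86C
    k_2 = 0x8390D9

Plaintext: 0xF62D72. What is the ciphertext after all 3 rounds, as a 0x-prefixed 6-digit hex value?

0x18F9B4

s_0 = plaintext = 0xF62D72
s_1 = Round(s_0, k_0) = 0x8E23A0
s_2 = Round(s_1, k_1) = 0x4EEC68
s_3 = Round(s_2, k_2) = 0x18F9B4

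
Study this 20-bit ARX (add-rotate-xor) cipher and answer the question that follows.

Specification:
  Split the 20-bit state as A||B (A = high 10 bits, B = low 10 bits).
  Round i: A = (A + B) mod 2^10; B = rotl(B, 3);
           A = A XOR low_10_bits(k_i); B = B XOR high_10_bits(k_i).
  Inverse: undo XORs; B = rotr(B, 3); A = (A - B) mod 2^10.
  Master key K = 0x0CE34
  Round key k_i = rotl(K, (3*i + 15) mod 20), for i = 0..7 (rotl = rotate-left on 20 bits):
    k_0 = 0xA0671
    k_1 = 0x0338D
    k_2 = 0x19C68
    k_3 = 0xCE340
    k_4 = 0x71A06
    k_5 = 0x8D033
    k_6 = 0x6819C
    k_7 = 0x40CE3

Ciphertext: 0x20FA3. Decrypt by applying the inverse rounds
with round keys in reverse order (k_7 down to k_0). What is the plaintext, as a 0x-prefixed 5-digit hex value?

0x6C8F6

s_0 = ciphertext = 0x20FA3
s_1 = InvRound(s_0, k_7) = 0x03054
s_2 = InvRound(s_1, k_6) = 0xD4A3E
s_3 = InvRound(s_2, k_5) = 0x98101
s_4 = InvRound(s_3, k_4) = 0x33B98
s_5 = InvRound(s_4, k_3) = 0xDE814
s_6 = InvRound(s_5, k_2) = 0x6118E
s_7 = InvRound(s_6, k_1) = 0x36530
s_8 = InvRound(s_7, k_0) = 0x6C8F6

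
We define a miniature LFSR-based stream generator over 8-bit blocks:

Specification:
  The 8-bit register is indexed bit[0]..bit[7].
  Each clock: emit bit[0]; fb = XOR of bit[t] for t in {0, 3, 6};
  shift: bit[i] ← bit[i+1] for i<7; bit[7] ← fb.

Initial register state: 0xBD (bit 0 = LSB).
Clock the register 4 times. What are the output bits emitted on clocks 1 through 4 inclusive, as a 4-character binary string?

1011

reg_0 = 0xBD
clock 1: out=1, reg = 0x5E
clock 2: out=0, reg = 0x2F
clock 3: out=1, reg = 0x17
clock 4: out=1, reg = 0x8B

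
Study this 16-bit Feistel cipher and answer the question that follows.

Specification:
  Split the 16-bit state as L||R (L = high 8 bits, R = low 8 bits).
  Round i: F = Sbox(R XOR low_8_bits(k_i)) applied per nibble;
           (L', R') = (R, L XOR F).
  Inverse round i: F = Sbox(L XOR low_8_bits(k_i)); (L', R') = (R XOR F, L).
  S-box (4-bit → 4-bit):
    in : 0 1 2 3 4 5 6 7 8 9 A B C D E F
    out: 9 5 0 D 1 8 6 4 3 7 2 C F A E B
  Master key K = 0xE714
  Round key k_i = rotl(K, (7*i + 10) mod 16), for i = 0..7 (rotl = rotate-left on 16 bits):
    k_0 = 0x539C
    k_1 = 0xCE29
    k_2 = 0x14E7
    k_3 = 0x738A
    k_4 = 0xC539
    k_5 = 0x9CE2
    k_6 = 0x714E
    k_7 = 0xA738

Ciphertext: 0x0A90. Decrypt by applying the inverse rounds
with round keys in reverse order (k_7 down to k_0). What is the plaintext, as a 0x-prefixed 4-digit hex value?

s_0 = ciphertext = 0x0A90
s_1 = InvRound(s_0, k_7) = 0x400A
s_2 = InvRound(s_1, k_6) = 0x9440
s_3 = InvRound(s_2, k_5) = 0x0694
s_4 = InvRound(s_3, k_4) = 0x4F06
s_5 = InvRound(s_4, k_3) = 0xFE4F
s_6 = InvRound(s_5, k_2) = 0x18FE
s_7 = InvRound(s_6, k_1) = 0x2B18
s_8 = InvRound(s_7, k_0) = 0xDC2B

0xDC2B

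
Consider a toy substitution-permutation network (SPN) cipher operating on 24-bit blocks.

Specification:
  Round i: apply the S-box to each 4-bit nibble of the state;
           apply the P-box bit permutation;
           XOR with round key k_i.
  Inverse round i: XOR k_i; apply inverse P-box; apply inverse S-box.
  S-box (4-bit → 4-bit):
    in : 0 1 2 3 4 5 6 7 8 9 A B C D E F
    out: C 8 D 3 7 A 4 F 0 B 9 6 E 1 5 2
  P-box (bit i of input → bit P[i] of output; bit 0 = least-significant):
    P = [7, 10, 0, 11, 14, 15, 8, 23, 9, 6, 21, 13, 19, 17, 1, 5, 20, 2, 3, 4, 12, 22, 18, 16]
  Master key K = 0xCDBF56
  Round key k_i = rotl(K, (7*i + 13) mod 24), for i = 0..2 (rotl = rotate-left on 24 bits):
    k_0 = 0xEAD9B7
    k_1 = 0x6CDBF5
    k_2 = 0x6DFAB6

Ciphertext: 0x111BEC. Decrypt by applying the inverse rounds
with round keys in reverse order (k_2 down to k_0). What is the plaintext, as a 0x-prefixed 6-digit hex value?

0x012E2E

s_0 = ciphertext = 0x111BEC
s_1 = InvRound(s_0, k_2) = 0xB2EC48
s_2 = InvRound(s_1, k_1) = 0x479A04
s_3 = InvRound(s_2, k_0) = 0x012E2E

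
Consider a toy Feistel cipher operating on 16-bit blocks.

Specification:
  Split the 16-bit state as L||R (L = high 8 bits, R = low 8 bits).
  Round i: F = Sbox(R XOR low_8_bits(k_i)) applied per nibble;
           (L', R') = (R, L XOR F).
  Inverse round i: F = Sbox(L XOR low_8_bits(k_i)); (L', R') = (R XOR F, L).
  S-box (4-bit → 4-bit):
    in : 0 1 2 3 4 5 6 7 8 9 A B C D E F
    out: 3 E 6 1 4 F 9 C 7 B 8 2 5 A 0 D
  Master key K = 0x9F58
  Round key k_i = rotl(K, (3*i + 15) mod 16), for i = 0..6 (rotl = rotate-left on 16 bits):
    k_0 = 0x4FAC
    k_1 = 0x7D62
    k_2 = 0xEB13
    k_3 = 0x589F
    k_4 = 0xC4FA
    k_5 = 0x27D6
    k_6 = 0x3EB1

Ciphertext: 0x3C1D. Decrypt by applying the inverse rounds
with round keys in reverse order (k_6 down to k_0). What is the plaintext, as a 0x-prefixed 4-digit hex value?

0xC843

s_0 = ciphertext = 0x3C1D
s_1 = InvRound(s_0, k_6) = 0x673C
s_2 = InvRound(s_1, k_5) = 0x1267
s_3 = InvRound(s_2, k_4) = 0x6012
s_4 = InvRound(s_3, k_3) = 0xCF60
s_5 = InvRound(s_4, k_2) = 0xC5CF
s_6 = InvRound(s_5, k_1) = 0x43C5
s_7 = InvRound(s_6, k_0) = 0xC843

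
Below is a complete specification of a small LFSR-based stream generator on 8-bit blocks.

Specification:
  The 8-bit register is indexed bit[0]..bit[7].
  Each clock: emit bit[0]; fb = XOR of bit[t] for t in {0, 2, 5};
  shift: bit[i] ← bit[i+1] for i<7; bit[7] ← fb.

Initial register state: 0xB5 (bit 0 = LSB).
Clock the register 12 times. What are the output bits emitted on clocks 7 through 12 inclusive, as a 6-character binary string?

011010

reg_0 = 0xB5
clock 1: out=1, reg = 0xDA
clock 2: out=0, reg = 0x6D
clock 3: out=1, reg = 0xB6
clock 4: out=0, reg = 0x5B
clock 5: out=1, reg = 0xAD
clock 6: out=1, reg = 0xD6
clock 7: out=0, reg = 0xEB
clock 8: out=1, reg = 0x75
clock 9: out=1, reg = 0xBA
clock 10: out=0, reg = 0xDD
clock 11: out=1, reg = 0x6E
clock 12: out=0, reg = 0x37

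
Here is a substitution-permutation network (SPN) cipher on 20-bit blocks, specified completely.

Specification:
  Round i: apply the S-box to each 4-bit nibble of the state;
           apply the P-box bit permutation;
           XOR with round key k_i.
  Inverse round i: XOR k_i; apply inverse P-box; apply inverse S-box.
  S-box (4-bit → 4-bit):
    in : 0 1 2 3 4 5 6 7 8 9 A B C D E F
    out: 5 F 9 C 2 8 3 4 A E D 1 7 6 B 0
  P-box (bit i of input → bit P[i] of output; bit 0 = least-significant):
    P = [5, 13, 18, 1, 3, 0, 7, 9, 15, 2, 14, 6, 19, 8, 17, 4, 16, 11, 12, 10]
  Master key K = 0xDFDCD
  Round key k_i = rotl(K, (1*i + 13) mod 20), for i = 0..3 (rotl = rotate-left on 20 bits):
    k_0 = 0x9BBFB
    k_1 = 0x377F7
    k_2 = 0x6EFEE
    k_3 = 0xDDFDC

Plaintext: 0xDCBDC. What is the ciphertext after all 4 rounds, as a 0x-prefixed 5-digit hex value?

0x8F158

s_0 = plaintext = 0xDCBDC
s_1 = Round(s_0, k_0) = 0x7025A
s_2 = Round(s_1, k_1) = 0xDE595
s_3 = Round(s_2, k_2) = 0xEF43D
s_4 = Round(s_3, k_3) = 0x8F158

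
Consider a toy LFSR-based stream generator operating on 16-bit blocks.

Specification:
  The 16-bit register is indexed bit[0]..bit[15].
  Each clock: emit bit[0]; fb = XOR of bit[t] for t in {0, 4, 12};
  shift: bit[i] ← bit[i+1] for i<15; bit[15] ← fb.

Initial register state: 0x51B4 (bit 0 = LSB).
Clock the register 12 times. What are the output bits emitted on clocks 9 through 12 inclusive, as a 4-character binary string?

1000

reg_0 = 0x51B4
clock 1: out=0, reg = 0x28DA
clock 2: out=0, reg = 0x946D
clock 3: out=1, reg = 0x4A36
clock 4: out=0, reg = 0xA51B
clock 5: out=1, reg = 0x528D
clock 6: out=1, reg = 0x2946
clock 7: out=0, reg = 0x14A3
clock 8: out=1, reg = 0x0A51
clock 9: out=1, reg = 0x0528
clock 10: out=0, reg = 0x0294
clock 11: out=0, reg = 0x814A
clock 12: out=0, reg = 0x40A5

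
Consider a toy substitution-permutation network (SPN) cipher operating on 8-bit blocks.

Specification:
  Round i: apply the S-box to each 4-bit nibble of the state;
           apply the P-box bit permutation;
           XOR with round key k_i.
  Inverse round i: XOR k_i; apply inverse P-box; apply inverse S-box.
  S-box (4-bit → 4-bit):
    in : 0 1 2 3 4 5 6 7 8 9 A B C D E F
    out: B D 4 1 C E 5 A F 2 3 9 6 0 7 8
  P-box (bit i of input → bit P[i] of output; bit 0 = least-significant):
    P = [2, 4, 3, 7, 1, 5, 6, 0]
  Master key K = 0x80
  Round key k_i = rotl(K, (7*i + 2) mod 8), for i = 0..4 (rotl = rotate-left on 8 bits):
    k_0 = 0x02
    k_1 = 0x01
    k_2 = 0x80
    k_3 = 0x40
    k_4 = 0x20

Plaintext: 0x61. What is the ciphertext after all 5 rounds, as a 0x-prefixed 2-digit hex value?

0xC0

s_0 = plaintext = 0x61
s_1 = Round(s_0, k_0) = 0xCC
s_2 = Round(s_1, k_1) = 0x79
s_3 = Round(s_2, k_2) = 0xB1
s_4 = Round(s_3, k_3) = 0xCF
s_5 = Round(s_4, k_4) = 0xC0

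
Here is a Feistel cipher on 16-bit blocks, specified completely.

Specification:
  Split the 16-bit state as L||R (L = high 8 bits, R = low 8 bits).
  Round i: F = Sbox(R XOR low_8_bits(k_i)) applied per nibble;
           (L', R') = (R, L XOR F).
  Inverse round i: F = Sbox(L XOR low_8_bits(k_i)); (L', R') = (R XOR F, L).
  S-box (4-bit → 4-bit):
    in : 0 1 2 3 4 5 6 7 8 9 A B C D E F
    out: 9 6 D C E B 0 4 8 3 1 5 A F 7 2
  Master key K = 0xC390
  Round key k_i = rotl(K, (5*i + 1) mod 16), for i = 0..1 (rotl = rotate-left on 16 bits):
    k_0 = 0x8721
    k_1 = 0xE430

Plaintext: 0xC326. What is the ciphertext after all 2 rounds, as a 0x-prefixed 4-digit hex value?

s_0 = plaintext = 0xC326
s_1 = Round(s_0, k_0) = 0x2657
s_2 = Round(s_1, k_1) = 0x5722

0x5722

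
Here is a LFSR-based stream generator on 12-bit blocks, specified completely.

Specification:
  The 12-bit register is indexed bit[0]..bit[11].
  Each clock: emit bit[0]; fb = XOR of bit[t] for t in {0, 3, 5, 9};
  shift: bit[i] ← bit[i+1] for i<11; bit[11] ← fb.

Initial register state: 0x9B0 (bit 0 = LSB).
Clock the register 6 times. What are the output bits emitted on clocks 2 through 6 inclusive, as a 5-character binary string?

reg_0 = 0x9B0
clock 1: out=0, reg = 0xCD8
clock 2: out=0, reg = 0xE6C
clock 3: out=0, reg = 0xF36
clock 4: out=0, reg = 0x79B
clock 5: out=1, reg = 0xBCD
clock 6: out=1, reg = 0xDE6

00011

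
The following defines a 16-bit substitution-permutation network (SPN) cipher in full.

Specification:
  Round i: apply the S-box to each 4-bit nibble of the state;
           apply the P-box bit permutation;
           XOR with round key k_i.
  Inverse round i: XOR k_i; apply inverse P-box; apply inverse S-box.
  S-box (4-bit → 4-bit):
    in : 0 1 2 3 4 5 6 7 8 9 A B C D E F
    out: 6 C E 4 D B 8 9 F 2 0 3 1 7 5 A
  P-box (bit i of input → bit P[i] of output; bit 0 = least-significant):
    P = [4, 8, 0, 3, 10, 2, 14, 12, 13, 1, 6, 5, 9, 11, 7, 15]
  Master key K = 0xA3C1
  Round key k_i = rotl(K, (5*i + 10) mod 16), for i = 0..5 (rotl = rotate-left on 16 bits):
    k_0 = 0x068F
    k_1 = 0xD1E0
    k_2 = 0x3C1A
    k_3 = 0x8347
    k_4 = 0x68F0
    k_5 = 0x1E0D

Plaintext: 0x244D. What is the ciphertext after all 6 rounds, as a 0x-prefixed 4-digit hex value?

0x23DE

s_0 = plaintext = 0x244D
s_1 = Round(s_0, k_0) = 0xFB7E
s_2 = Round(s_1, k_1) = 0x6DF3
s_3 = Round(s_2, k_2) = 0x8C5D
s_4 = Round(s_3, k_3) = 0x3CD2
s_5 = Round(s_4, k_4) = 0x0D7D
s_6 = Round(s_5, k_5) = 0x23DE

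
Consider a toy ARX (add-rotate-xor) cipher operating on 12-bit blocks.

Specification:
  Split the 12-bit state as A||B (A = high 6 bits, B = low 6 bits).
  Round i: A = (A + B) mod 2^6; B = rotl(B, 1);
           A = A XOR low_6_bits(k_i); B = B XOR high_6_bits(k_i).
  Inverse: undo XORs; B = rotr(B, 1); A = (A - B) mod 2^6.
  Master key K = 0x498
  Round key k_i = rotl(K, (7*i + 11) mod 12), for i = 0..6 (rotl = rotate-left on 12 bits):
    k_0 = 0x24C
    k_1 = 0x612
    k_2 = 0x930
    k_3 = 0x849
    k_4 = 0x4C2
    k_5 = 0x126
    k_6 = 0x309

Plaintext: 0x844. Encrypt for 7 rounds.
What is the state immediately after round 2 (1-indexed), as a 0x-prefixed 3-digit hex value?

0xE1A

s_0 = plaintext = 0x844
s_1 = Round(s_0, k_0) = 0xA41
s_2 = Round(s_1, k_1) = 0xE1A
s_3 = Round(s_2, k_2) = 0x890
s_4 = Round(s_3, k_3) = 0xEC1
s_5 = Round(s_4, k_4) = 0xF91
s_6 = Round(s_5, k_5) = 0xA66
s_7 = Round(s_6, k_6) = 0x181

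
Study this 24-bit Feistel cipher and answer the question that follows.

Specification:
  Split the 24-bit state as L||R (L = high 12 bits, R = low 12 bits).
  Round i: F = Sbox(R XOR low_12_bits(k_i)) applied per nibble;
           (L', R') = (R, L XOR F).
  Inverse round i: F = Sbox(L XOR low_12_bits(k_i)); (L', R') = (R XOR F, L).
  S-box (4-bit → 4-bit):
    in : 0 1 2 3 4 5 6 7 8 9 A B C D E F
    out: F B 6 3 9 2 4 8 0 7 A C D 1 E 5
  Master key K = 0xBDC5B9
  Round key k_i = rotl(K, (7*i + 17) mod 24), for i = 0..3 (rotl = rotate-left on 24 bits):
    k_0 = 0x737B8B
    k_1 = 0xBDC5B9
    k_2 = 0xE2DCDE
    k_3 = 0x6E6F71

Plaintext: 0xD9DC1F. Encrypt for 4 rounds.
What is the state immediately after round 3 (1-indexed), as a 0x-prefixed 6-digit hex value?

s_0 = plaintext = 0xD9DC1F
s_1 = Round(s_0, k_0) = 0xC1F5E4
s_2 = Round(s_1, k_1) = 0x5E433E
s_3 = Round(s_2, k_2) = 0x33E00B
s_4 = Round(s_3, k_3) = 0x00B6B4

0x33E00B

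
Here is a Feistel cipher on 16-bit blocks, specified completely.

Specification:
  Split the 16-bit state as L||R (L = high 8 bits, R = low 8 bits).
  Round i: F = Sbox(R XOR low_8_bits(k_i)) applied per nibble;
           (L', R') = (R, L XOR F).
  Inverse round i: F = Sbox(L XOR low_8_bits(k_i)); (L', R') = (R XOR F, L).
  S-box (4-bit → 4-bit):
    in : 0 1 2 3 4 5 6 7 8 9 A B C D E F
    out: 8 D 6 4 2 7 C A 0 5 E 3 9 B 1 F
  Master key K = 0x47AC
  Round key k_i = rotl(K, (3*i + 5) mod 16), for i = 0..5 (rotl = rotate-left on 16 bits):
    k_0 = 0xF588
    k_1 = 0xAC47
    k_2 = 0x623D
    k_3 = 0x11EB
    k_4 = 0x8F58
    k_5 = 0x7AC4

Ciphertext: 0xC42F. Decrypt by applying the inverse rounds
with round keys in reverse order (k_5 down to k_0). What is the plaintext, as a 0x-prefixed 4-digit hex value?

0x78C1

s_0 = ciphertext = 0xC42F
s_1 = InvRound(s_0, k_5) = 0xA7C4
s_2 = InvRound(s_1, k_4) = 0x3BA7
s_3 = InvRound(s_2, k_3) = 0x1F3B
s_4 = InvRound(s_3, k_2) = 0x5D1F
s_5 = InvRound(s_4, k_1) = 0xC15D
s_6 = InvRound(s_5, k_0) = 0x78C1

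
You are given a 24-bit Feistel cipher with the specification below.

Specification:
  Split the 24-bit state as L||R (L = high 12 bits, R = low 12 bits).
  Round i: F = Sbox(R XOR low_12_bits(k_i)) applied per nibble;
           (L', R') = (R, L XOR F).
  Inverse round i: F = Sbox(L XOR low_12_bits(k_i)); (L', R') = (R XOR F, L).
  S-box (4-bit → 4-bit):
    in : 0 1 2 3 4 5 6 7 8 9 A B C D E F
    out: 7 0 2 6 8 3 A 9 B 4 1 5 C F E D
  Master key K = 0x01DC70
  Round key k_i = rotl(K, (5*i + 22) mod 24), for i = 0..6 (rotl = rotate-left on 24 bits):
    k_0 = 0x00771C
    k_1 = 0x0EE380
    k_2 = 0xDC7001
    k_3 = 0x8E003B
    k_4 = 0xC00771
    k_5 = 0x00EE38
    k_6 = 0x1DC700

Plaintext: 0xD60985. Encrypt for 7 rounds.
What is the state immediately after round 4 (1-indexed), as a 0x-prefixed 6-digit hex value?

s_0 = plaintext = 0xD60985
s_1 = Round(s_0, k_0) = 0x985324
s_2 = Round(s_1, k_1) = 0x324E9D
s_3 = Round(s_2, k_2) = 0xE9DD68
s_4 = Round(s_3, k_3) = 0xD681AB
s_5 = Round(s_4, k_4) = 0x1AB799
s_6 = Round(s_5, k_5) = 0x7995BB
s_7 = Round(s_6, k_6) = 0x5BB5CC

0xD681AB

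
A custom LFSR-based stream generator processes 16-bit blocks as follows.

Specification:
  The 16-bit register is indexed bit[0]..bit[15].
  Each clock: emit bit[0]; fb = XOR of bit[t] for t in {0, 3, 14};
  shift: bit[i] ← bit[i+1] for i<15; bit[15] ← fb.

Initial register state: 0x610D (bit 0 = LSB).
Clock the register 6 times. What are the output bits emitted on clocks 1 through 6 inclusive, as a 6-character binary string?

101100

reg_0 = 0x610D
clock 1: out=1, reg = 0xB086
clock 2: out=0, reg = 0x5843
clock 3: out=1, reg = 0x2C21
clock 4: out=1, reg = 0x9610
clock 5: out=0, reg = 0x4B08
clock 6: out=0, reg = 0x2584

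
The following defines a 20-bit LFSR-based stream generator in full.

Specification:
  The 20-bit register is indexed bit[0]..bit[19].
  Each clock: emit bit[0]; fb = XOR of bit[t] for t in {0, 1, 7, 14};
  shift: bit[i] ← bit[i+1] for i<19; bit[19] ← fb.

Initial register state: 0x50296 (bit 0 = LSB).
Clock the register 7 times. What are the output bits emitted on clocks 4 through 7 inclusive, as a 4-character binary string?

reg_0 = 0x50296
clock 1: out=0, reg = 0x2814B
clock 2: out=1, reg = 0x140A5
clock 3: out=1, reg = 0x8A052
clock 4: out=0, reg = 0xC5029
clock 5: out=1, reg = 0x62814
clock 6: out=0, reg = 0x3140A
clock 7: out=0, reg = 0x98A05

0100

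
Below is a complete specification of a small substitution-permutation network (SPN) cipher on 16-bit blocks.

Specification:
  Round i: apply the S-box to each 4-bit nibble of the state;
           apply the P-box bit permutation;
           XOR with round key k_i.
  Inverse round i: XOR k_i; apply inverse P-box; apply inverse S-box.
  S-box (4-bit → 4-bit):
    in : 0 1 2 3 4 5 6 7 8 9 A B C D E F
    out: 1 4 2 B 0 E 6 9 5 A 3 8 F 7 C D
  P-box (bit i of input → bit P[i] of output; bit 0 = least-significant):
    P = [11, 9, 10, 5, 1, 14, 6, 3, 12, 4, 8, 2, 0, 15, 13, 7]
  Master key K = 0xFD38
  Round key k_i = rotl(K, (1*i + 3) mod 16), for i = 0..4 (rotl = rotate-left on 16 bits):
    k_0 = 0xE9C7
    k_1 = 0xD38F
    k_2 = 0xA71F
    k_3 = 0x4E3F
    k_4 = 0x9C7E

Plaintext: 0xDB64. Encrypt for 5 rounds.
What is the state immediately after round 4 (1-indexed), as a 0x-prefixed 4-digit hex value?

0x1047

s_0 = plaintext = 0xDB64
s_1 = Round(s_0, k_0) = 0x0982
s_2 = Round(s_1, k_1) = 0xD1D8
s_3 = Round(s_2, k_2) = 0x4A5C
s_4 = Round(s_3, k_3) = 0x1047
s_5 = Round(s_4, k_4) = 0xA45E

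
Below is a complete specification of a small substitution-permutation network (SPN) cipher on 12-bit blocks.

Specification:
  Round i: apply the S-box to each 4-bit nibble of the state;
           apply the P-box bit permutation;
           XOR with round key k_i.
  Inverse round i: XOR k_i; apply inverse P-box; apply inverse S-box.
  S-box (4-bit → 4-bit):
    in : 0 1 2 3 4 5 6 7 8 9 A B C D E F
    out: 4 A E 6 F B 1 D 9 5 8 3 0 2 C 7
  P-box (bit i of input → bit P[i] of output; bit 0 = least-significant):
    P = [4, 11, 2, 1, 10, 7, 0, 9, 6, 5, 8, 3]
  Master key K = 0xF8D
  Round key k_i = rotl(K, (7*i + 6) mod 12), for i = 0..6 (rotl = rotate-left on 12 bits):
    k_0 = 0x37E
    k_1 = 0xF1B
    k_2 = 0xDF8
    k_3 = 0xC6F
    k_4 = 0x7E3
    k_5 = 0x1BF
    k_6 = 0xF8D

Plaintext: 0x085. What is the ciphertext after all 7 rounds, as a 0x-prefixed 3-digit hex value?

0x810

s_0 = plaintext = 0x085
s_1 = Round(s_0, k_0) = 0xC6C
s_2 = Round(s_1, k_1) = 0xB1B
s_3 = Round(s_2, k_2) = 0x708
s_4 = Round(s_3, k_3) = 0xD34
s_5 = Round(s_4, k_4) = 0xF54
s_6 = Round(s_5, k_5) = 0xE49
s_7 = Round(s_6, k_6) = 0x810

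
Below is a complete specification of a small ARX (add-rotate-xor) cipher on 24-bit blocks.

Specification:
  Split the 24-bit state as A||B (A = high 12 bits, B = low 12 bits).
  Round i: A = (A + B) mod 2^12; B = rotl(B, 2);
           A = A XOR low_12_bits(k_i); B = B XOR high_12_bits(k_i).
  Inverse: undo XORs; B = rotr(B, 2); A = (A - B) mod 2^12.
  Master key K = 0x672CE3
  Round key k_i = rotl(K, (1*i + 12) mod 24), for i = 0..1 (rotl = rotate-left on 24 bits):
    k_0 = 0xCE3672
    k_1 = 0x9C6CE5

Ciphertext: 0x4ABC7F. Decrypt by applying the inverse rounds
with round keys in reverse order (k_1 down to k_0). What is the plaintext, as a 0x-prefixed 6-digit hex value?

s_0 = ciphertext = 0x4ABC7F
s_1 = InvRound(s_0, k_1) = 0x2E056E
s_2 = InvRound(s_1, k_0) = 0xE2F663

0xE2F663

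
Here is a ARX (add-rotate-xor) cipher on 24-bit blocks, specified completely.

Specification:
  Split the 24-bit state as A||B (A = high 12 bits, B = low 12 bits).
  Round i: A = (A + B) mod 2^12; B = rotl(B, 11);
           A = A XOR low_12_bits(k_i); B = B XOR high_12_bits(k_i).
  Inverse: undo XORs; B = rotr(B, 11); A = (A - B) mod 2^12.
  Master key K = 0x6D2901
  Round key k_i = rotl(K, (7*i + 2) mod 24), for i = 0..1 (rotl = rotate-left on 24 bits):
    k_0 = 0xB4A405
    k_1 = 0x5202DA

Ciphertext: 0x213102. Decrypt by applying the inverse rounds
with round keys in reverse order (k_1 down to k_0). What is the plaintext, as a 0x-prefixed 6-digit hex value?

0x66461C

s_0 = ciphertext = 0x213102
s_1 = InvRound(s_0, k_1) = 0x885844
s_2 = InvRound(s_1, k_0) = 0x66461C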